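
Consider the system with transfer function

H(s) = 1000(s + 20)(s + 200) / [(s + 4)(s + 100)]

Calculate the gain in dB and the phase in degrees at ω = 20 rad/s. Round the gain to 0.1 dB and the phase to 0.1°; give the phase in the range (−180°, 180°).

68.7 dB, -39.3°

At s = jω = j20:
zero (s+20): 20 + j20 → |·| = √(20²+20²) = √800 ≈ 28.284, ∠ = arctan(20/20) ≈ 45.00°
zero (s+200): 200 + j20 → |·| = √(200²+20²) = √40400 ≈ 201, ∠ = arctan(20/200) ≈ 5.71°
pole (s+4): 4 + j20 → |·| = √(4²+20²) = √416 ≈ 20.396, ∠ = arctan(20/4) ≈ 78.69°
pole (s+100): 100 + j20 → |·| = √(100²+20²) = √10400 ≈ 101.98, ∠ = arctan(20/100) ≈ 11.31°
|H| = 1000 · 5685.1 / 2080 ≈ 2733.2
Gain = 20 log₁₀(2733.2) ≈ 68.73 dB
∠H = 50.71° − 90.00° = -39.29°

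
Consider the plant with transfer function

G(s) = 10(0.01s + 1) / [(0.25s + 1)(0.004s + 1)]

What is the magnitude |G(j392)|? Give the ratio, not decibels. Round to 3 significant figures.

0.222

At ω = 392 rad/s:
zero (1 + j392·0.01) = 1 + j3.92 → |·| ≈ 4.0455, ∠ ≈ 75.69°
pole (1 + j392·0.25) = 1 + j98 → |·| ≈ 98.005, ∠ ≈ 89.42°
pole (1 + j392·0.004) = 1 + j1.568 → |·| ≈ 1.8597, ∠ ≈ 57.47°
|G| = 10 · 4.0455 / (98.005 · 1.8597) ≈ 0.22196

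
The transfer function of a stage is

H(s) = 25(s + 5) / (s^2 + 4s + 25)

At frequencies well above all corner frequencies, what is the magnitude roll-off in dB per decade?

-20 dB/decade

Each pole contributes −20 dB/decade at high frequency; each zero contributes +20 dB/decade.
Net: 1 zero(s) − 2 pole(s) → -20 dB/decade.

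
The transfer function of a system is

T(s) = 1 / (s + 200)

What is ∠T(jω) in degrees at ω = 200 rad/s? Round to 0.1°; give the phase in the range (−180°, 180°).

At s = jω = j200:
pole (s+200): 200 + j200 → |·| = √(200²+200²) = √80000 ≈ 282.84, ∠ = arctan(200/200) ≈ 45.00°
∠T = 0.00° − 45.00° = -45.00°

-45.0°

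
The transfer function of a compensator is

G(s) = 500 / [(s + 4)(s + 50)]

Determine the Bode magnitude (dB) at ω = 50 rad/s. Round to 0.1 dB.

-17.0 dB

At s = jω = j50:
pole (s+4): 4 + j50 → |·| = √(4²+50²) = √2516 ≈ 50.16, ∠ = arctan(50/4) ≈ 85.43°
pole (s+50): 50 + j50 → |·| = √(50²+50²) = √5000 ≈ 70.711, ∠ = arctan(50/50) ≈ 45.00°
|G| = 500 / 3546.9 ≈ 0.14097
Gain = 20 log₁₀(0.14097) ≈ -17.02 dB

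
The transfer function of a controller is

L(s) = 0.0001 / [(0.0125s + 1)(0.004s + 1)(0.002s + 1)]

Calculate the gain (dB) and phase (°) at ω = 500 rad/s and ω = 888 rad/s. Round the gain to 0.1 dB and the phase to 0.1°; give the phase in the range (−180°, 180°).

At ω = 500 rad/s:
pole (1 + j500·0.0125) = 1 + j6.25 → |·| ≈ 6.3295, ∠ ≈ 80.91°
pole (1 + j500·0.004) = 1 + j2 → |·| ≈ 2.2361, ∠ ≈ 63.43°
pole (1 + j500·0.002) = 1 + j1 → |·| ≈ 1.4142, ∠ ≈ 45.00°
|L| = 0.0001 · 1 / (6.3295 · 2.2361 · 1.4142) ≈ 4.9961e-06
Gain = 20 log₁₀(4.9961e-06) ≈ -106.03 dB
∠L = (0°) − (80.91° + 63.43° + 45.00°) = -189.34° ≡ 170.66° (principal value)

At ω = 888 rad/s:
pole (1 + j888·0.0125) = 1 + j11.1 → |·| ≈ 11.145, ∠ ≈ 84.85°
pole (1 + j888·0.004) = 1 + j3.552 → |·| ≈ 3.6901, ∠ ≈ 74.28°
pole (1 + j888·0.002) = 1 + j1.776 → |·| ≈ 2.0382, ∠ ≈ 60.62°
|L| = 0.0001 · 1 / (11.145 · 3.6901 · 2.0382) ≈ 1.193e-06
Gain = 20 log₁₀(1.193e-06) ≈ -118.47 dB
∠L = (0°) − (84.85° + 74.28° + 60.62°) = -219.75° ≡ 140.25° (principal value)

ω = 500: -106.0 dB, 170.7°; ω = 888: -118.5 dB, 140.3°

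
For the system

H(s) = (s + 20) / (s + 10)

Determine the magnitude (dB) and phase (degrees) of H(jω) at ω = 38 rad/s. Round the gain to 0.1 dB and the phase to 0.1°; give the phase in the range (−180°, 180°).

0.8 dB, -13.0°

Substitute s = j38:
Numerator: (j38) + 20 = 20 + j38
Denominator: (j38) + 10 = 10 + j38
|N| = √(20² + 38²) ≈ 42.942, ∠N ≈ 62.24°
|D| = √(10² + 38²) ≈ 39.294, ∠D ≈ 75.26°
|H| = 42.942 / 39.294 ≈ 1.0928
Gain = 20 log₁₀(1.0928) ≈ 0.77 dB
∠H = 62.24° − 75.26° = -13.02°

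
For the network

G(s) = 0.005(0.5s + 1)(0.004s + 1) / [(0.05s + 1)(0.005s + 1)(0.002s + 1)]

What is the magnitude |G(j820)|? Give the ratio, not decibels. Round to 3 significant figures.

0.0211

At ω = 820 rad/s:
zero (1 + j820·0.5) = 1 + j410 → |·| ≈ 410, ∠ ≈ 89.86°
zero (1 + j820·0.004) = 1 + j3.28 → |·| ≈ 3.4291, ∠ ≈ 73.04°
pole (1 + j820·0.05) = 1 + j41 → |·| ≈ 41.012, ∠ ≈ 88.60°
pole (1 + j820·0.005) = 1 + j4.1 → |·| ≈ 4.2202, ∠ ≈ 76.29°
pole (1 + j820·0.002) = 1 + j1.64 → |·| ≈ 1.9208, ∠ ≈ 58.63°
|G| = 0.005 · 410 · 3.4291 / (41.012 · 4.2202 · 1.9208) ≈ 0.021145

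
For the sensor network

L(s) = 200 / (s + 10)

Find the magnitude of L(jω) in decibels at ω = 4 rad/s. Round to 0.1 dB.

Substitute s = j4:
Numerator: 200 = 200 + j0
Denominator: (j4) + 10 = 10 + j4
|N| = √(200² + 0²) ≈ 200, ∠N ≈ 0.00°
|D| = √(10² + 4²) ≈ 10.77, ∠D ≈ 21.80°
|L| = 200 / 10.77 ≈ 18.57
Gain = 20 log₁₀(18.57) ≈ 25.38 dB

25.4 dB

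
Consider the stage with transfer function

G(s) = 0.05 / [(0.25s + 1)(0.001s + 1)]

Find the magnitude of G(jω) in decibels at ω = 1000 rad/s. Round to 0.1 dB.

-77.0 dB

At ω = 1000 rad/s:
pole (1 + j1000·0.25) = 1 + j250 → |·| ≈ 250, ∠ ≈ 89.77°
pole (1 + j1000·0.001) = 1 + j1 → |·| ≈ 1.4142, ∠ ≈ 45.00°
|G| = 0.05 · 1 / (250 · 1.4142) ≈ 0.00014142
Gain = 20 log₁₀(0.00014142) ≈ -76.99 dB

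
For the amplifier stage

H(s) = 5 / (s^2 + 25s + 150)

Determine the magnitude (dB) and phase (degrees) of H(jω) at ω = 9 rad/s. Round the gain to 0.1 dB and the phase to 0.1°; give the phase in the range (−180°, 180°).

Substitute s = j9:
Numerator: 5 = 5 + j0
Denominator: (j9)^2 + 25(j9) + 150 = 69 + j225
|N| = √(5² + 0²) ≈ 5, ∠N ≈ 0.00°
|D| = √(69² + 225²) ≈ 235.34, ∠D ≈ 72.95°
|H| = 5 / 235.34 ≈ 0.021246
Gain = 20 log₁₀(0.021246) ≈ -33.45 dB
∠H = 0.00° − 72.95° = -72.95°

-33.5 dB, -73.0°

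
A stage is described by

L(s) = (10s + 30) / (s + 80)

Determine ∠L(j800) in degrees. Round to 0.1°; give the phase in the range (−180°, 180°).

5.5°

Substitute s = j800:
Numerator: 10(j800) + 30 = 30 + j8000
Denominator: (j800) + 80 = 80 + j800
|N| = √(30² + 8000²) ≈ 8000.1, ∠N ≈ 89.79°
|D| = √(80² + 800²) ≈ 803.99, ∠D ≈ 84.29°
∠L = 89.79° − 84.29° = 5.50°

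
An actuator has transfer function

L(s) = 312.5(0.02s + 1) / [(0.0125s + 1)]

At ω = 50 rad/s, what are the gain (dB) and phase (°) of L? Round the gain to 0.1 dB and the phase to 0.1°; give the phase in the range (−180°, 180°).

At ω = 50 rad/s:
zero (1 + j50·0.02) = 1 + j1 → |·| ≈ 1.4142, ∠ ≈ 45.00°
pole (1 + j50·0.0125) = 1 + j0.625 → |·| ≈ 1.1792, ∠ ≈ 32.01°
|L| = 312.5 · 1.4142 / (1.1792) ≈ 374.78
Gain = 20 log₁₀(374.78) ≈ 51.48 dB
∠L = (45.00°) − (32.01°) = 12.99°

51.5 dB, 13.0°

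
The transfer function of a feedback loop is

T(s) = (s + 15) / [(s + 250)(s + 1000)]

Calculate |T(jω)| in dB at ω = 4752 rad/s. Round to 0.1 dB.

-73.7 dB

At s = jω = j4752:
zero (s+15): 15 + j4752 → |·| = √(15²+4752²) = √22581729 ≈ 4752, ∠ = arctan(4752/15) ≈ 89.82°
pole (s+250): 250 + j4752 → |·| = √(250²+4752²) = √22644004 ≈ 4758.6, ∠ = arctan(4752/250) ≈ 86.99°
pole (s+1000): 1000 + j4752 → |·| = √(1000²+4752²) = √23581504 ≈ 4856.1, ∠ = arctan(4752/1000) ≈ 78.12°
|T| = 1 · 4752 / 2.3108e+07 ≈ 0.00020564
Gain = 20 log₁₀(0.00020564) ≈ -73.74 dB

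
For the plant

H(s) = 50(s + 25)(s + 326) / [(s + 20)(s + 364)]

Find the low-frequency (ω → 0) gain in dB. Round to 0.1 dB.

H(0) = 50·25·326 / (20·364) ≈ 55.975
20 log₁₀(55.975) ≈ 34.96 dB

35.0 dB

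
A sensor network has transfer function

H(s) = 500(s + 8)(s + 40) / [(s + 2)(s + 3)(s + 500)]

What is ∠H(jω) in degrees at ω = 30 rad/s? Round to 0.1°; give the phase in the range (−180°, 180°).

At s = jω = j30:
zero (s+8): 8 + j30 → |·| = √(8²+30²) = √964 ≈ 31.048, ∠ = arctan(30/8) ≈ 75.07°
zero (s+40): 40 + j30 → |·| = √(40²+30²) = √2500 ≈ 50, ∠ = arctan(30/40) ≈ 36.87°
pole (s+2): 2 + j30 → |·| = √(2²+30²) = √904 ≈ 30.067, ∠ = arctan(30/2) ≈ 86.19°
pole (s+3): 3 + j30 → |·| = √(3²+30²) = √909 ≈ 30.15, ∠ = arctan(30/3) ≈ 84.29°
pole (s+500): 500 + j30 → |·| = √(500²+30²) = √250900 ≈ 500.9, ∠ = arctan(30/500) ≈ 3.43°
∠H = 111.94° − 173.91° = -61.97°

-62.0°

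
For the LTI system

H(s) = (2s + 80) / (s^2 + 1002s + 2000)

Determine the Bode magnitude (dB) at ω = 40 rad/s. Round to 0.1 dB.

-51.0 dB

Substitute s = j40:
Numerator: 2(j40) + 80 = 80 + j80
Denominator: (j40)^2 + 1002(j40) + 2000 = 400 + j40080
|N| = √(80² + 80²) ≈ 113.14, ∠N ≈ 45.00°
|D| = √(400² + 40080²) ≈ 40082, ∠D ≈ 89.43°
|H| = 113.14 / 40082 ≈ 0.0028227
Gain = 20 log₁₀(0.0028227) ≈ -50.99 dB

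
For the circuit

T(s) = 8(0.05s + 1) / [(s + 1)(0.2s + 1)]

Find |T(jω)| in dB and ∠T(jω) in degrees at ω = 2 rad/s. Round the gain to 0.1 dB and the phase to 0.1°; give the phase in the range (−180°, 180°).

At ω = 2 rad/s:
zero (1 + j2·0.05) = 1 + j0.1 → |·| ≈ 1.005, ∠ ≈ 5.71°
pole (1 + j2·1) = 1 + j2 → |·| ≈ 2.2361, ∠ ≈ 63.43°
pole (1 + j2·0.2) = 1 + j0.4 → |·| ≈ 1.077, ∠ ≈ 21.80°
|T| = 8 · 1.005 / (2.2361 · 1.077) ≈ 3.3385
Gain = 20 log₁₀(3.3385) ≈ 10.47 dB
∠T = (5.71°) − (63.43° + 21.80°) = -79.52°

10.5 dB, -79.5°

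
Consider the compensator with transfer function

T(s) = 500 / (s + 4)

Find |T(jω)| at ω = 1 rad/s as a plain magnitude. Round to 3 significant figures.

121

Substitute s = j1:
Numerator: 500 = 500 + j0
Denominator: (j1) + 4 = 4 + j1
|N| = √(500² + 0²) ≈ 500, ∠N ≈ 0.00°
|D| = √(4² + 1²) ≈ 4.1231, ∠D ≈ 14.04°
|T| = 500 / 4.1231 ≈ 121.27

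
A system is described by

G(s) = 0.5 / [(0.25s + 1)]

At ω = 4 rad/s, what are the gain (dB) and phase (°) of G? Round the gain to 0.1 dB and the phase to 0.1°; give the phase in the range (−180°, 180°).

At ω = 4 rad/s:
pole (1 + j4·0.25) = 1 + j1 → |·| ≈ 1.4142, ∠ ≈ 45.00°
|G| = 0.5 · 1 / (1.4142) ≈ 0.35356
Gain = 20 log₁₀(0.35356) ≈ -9.03 dB
∠G = (0°) − (45.00°) = -45.00°

-9.0 dB, -45.0°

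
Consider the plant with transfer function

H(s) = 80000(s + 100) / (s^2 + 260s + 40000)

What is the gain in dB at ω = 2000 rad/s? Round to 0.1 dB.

32.1 dB

At s = jω = j2000:
zero (s+100): 100 + j2000 → |·| = √(100²+2000²) = √4010000 ≈ 2002.5, ∠ = arctan(2000/100) ≈ 87.14°
quadratic: (j2000)² + 260·j2000 + 40000 = -3960000 + j520000 → |·| ≈ 3.994e+06, ∠ ≈ 172.52°
|H| = 80000 · 2002.5 / 3.994e+06 ≈ 40.11
Gain = 20 log₁₀(40.11) ≈ 32.07 dB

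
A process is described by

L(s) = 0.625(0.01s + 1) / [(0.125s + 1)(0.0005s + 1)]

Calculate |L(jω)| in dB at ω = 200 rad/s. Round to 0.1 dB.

At ω = 200 rad/s:
zero (1 + j200·0.01) = 1 + j2 → |·| ≈ 2.2361, ∠ ≈ 63.43°
pole (1 + j200·0.125) = 1 + j25 → |·| ≈ 25.02, ∠ ≈ 87.71°
pole (1 + j200·0.0005) = 1 + j0.1 → |·| ≈ 1.005, ∠ ≈ 5.71°
|L| = 0.625 · 2.2361 / (25.02 · 1.005) ≈ 0.05558
Gain = 20 log₁₀(0.05558) ≈ -25.10 dB

-25.1 dB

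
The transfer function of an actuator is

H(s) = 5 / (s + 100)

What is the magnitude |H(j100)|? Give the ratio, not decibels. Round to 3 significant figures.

0.0354

Substitute s = j100:
Numerator: 5 = 5 + j0
Denominator: (j100) + 100 = 100 + j100
|N| = √(5² + 0²) ≈ 5, ∠N ≈ 0.00°
|D| = √(100² + 100²) ≈ 141.42, ∠D ≈ 45.00°
|H| = 5 / 141.42 ≈ 0.035356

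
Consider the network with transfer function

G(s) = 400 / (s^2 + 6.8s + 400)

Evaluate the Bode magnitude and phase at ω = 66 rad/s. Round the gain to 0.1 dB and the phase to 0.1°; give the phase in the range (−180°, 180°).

At s = jω = j66:
quadratic: (j66)² + 6.8·j66 + 400 = -3956 + j448.8 → |·| ≈ 3981.4, ∠ ≈ 173.53°
|G| = 400 / 3981.4 ≈ 0.10047
Gain = 20 log₁₀(0.10047) ≈ -19.96 dB
∠G = 0.00° − 173.53° = -173.53°

-20.0 dB, -173.5°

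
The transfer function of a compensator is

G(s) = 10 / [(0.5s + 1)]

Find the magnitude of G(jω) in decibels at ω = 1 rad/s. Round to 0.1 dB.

At ω = 1 rad/s:
pole (1 + j1·0.5) = 1 + j0.5 → |·| ≈ 1.118, ∠ ≈ 26.57°
|G| = 10 · 1 / (1.118) ≈ 8.9445
Gain = 20 log₁₀(8.9445) ≈ 19.03 dB

19.0 dB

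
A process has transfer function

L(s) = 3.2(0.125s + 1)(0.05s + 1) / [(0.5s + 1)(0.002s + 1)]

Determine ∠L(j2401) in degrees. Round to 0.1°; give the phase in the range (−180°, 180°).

11.1°

At ω = 2401 rad/s:
zero (1 + j2401·0.125) = 1 + j300.125 → |·| ≈ 300.13, ∠ ≈ 89.81°
zero (1 + j2401·0.05) = 1 + j120.05 → |·| ≈ 120.05, ∠ ≈ 89.52°
pole (1 + j2401·0.5) = 1 + j1200.5 → |·| ≈ 1200.5, ∠ ≈ 89.95°
pole (1 + j2401·0.002) = 1 + j4.802 → |·| ≈ 4.905, ∠ ≈ 78.24°
∠L = (89.81° + 89.52°) − (89.95° + 78.24°) = 11.14°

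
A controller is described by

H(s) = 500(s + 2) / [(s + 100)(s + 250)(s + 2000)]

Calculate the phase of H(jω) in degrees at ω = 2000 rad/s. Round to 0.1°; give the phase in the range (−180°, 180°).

-125.1°

At s = jω = j2000:
zero (s+2): 2 + j2000 → |·| = √(2²+2000²) = √4000004 ≈ 2000, ∠ = arctan(2000/2) ≈ 89.94°
pole (s+100): 100 + j2000 → |·| = √(100²+2000²) = √4010000 ≈ 2002.5, ∠ = arctan(2000/100) ≈ 87.14°
pole (s+250): 250 + j2000 → |·| = √(250²+2000²) = √4062500 ≈ 2015.6, ∠ = arctan(2000/250) ≈ 82.87°
pole (s+2000): 2000 + j2000 → |·| = √(2000²+2000²) = √8000000 ≈ 2828.4, ∠ = arctan(2000/2000) ≈ 45.00°
∠H = 89.94° − 215.01° = -125.07°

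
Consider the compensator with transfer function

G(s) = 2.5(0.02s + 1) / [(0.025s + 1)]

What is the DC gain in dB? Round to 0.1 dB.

G(0) = 2.5 · 1 / 1 = 2.5
20 log₁₀(2.5) ≈ 7.96 dB

8.0 dB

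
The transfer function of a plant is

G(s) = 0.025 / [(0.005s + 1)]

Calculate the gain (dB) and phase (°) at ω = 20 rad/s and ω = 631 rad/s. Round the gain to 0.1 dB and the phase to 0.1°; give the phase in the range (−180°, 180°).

At ω = 20 rad/s:
pole (1 + j20·0.005) = 1 + j0.1 → |·| ≈ 1.005, ∠ ≈ 5.71°
|G| = 0.025 · 1 / (1.005) ≈ 0.024876
Gain = 20 log₁₀(0.024876) ≈ -32.08 dB
∠G = (0°) − (5.71°) = -5.71°

At ω = 631 rad/s:
pole (1 + j631·0.005) = 1 + j3.155 → |·| ≈ 3.3097, ∠ ≈ 72.41°
|G| = 0.025 · 1 / (3.3097) ≈ 0.0075536
Gain = 20 log₁₀(0.0075536) ≈ -42.44 dB
∠G = (0°) − (72.41°) = -72.41°

ω = 20: -32.1 dB, -5.7°; ω = 631: -42.4 dB, -72.4°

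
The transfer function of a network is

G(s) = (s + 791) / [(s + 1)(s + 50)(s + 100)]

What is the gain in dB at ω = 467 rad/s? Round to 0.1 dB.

At s = jω = j467:
zero (s+791): 791 + j467 → |·| = √(791²+467²) = √843770 ≈ 918.57, ∠ = arctan(467/791) ≈ 30.56°
pole (s+1): 1 + j467 → |·| = √(1²+467²) = √218090 ≈ 467, ∠ = arctan(467/1) ≈ 89.88°
pole (s+50): 50 + j467 → |·| = √(50²+467²) = √220589 ≈ 469.67, ∠ = arctan(467/50) ≈ 83.89°
pole (s+100): 100 + j467 → |·| = √(100²+467²) = √228089 ≈ 477.59, ∠ = arctan(467/100) ≈ 77.91°
|G| = 1 · 918.57 / 1.0475e+08 ≈ 8.7692e-06
Gain = 20 log₁₀(8.7692e-06) ≈ -101.14 dB

-101.1 dB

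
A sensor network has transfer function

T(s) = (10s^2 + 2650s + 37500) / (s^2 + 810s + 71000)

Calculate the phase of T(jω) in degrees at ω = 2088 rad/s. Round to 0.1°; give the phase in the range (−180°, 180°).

Substitute s = j2088:
Numerator: 10(j2088)^2 + 2650(j2088) + 37500 = -43559940 + j5533200
Denominator: (j2088)^2 + 810(j2088) + 71000 = -4288744 + j1691280
|N| = √(43559940² + 5533200²) ≈ 4.391e+07, ∠N ≈ 172.76°
|D| = √(4288744² + 1691280²) ≈ 4.6102e+06, ∠D ≈ 158.48°
∠T = 172.76° − 158.48° = 14.28°

14.3°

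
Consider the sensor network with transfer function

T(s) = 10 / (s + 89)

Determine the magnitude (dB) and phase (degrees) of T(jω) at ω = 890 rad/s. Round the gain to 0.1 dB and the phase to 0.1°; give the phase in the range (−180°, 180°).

-39.0 dB, -84.3°

At s = jω = j890:
pole (s+89): 89 + j890 → |·| = √(89²+890²) = √800021 ≈ 894.44, ∠ = arctan(890/89) ≈ 84.29°
|T| = 10 / 894.44 ≈ 0.01118
Gain = 20 log₁₀(0.01118) ≈ -39.03 dB
∠T = 0.00° − 84.29° = -84.29°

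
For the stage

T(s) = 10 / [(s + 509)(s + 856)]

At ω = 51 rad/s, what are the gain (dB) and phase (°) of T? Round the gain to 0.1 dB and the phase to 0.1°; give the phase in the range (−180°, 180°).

At s = jω = j51:
pole (s+509): 509 + j51 → |·| = √(509²+51²) = √261682 ≈ 511.55, ∠ = arctan(51/509) ≈ 5.72°
pole (s+856): 856 + j51 → |·| = √(856²+51²) = √735337 ≈ 857.52, ∠ = arctan(51/856) ≈ 3.41°
|T| = 10 / 4.3866e+05 ≈ 2.2797e-05
Gain = 20 log₁₀(2.2797e-05) ≈ -92.84 dB
∠T = 0.00° − 9.13° = -9.13°

-92.8 dB, -9.1°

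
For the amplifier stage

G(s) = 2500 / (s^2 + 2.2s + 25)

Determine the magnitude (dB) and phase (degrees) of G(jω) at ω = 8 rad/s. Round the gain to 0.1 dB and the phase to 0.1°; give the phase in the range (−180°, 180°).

At s = jω = j8:
quadratic: (j8)² + 2.2·j8 + 25 = -39 + j17.6 → |·| ≈ 42.787, ∠ ≈ 155.71°
|G| = 2500 / 42.787 ≈ 58.429
Gain = 20 log₁₀(58.429) ≈ 35.33 dB
∠G = 0.00° − 155.71° = -155.71°

35.3 dB, -155.7°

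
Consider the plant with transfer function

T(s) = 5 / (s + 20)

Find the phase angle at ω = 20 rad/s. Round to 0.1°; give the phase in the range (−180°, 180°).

At s = jω = j20:
pole (s+20): 20 + j20 → |·| = √(20²+20²) = √800 ≈ 28.284, ∠ = arctan(20/20) ≈ 45.00°
∠T = 0.00° − 45.00° = -45.00°

-45.0°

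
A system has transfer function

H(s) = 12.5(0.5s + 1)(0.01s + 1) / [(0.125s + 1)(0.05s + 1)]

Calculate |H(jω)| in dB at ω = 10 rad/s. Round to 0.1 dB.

At ω = 10 rad/s:
zero (1 + j10·0.5) = 1 + j5 → |·| ≈ 5.099, ∠ ≈ 78.69°
zero (1 + j10·0.01) = 1 + j0.1 → |·| ≈ 1.005, ∠ ≈ 5.71°
pole (1 + j10·0.125) = 1 + j1.25 → |·| ≈ 1.6008, ∠ ≈ 51.34°
pole (1 + j10·0.05) = 1 + j0.5 → |·| ≈ 1.118, ∠ ≈ 26.57°
|H| = 12.5 · 5.099 · 1.005 / (1.6008 · 1.118) ≈ 35.792
Gain = 20 log₁₀(35.792) ≈ 31.08 dB

31.1 dB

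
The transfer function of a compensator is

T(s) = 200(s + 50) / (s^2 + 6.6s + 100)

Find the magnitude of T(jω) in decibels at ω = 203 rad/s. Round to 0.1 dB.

At s = jω = j203:
zero (s+50): 50 + j203 → |·| = √(50²+203²) = √43709 ≈ 209.07, ∠ = arctan(203/50) ≈ 76.16°
quadratic: (j203)² + 6.6·j203 + 100 = -41109 + j1339.8 → |·| ≈ 41131, ∠ ≈ 178.13°
|T| = 200 · 209.07 / 41131 ≈ 1.0166
Gain = 20 log₁₀(1.0166) ≈ 0.14 dB

0.1 dB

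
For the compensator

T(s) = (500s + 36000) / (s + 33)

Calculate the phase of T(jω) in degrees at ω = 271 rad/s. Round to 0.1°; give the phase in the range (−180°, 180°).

Substitute s = j271:
Numerator: 500(j271) + 36000 = 36000 + j135500
Denominator: (j271) + 33 = 33 + j271
|N| = √(36000² + 135500²) ≈ 1.402e+05, ∠N ≈ 75.12°
|D| = √(33² + 271²) ≈ 273, ∠D ≈ 83.06°
∠T = 75.12° − 83.06° = -7.94°

-7.9°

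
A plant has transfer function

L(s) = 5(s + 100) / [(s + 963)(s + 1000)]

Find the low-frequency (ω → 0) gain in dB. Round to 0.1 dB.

L(0) = 5·100 / (963·1000) ≈ 0.00051921
20 log₁₀(0.00051921) ≈ -65.69 dB

-65.7 dB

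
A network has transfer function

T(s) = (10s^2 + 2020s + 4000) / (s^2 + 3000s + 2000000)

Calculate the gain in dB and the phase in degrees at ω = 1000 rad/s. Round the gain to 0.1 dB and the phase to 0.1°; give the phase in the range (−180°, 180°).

Substitute s = j1000:
Numerator: 10(j1000)^2 + 2020(j1000) + 4000 = -9996000 + j2020000
Denominator: (j1000)^2 + 3000(j1000) + 2000000 = 1000000 + j3000000
|N| = √(9996000² + 2020000²) ≈ 1.0198e+07, ∠N ≈ 168.58°
|D| = √(1000000² + 3000000²) ≈ 3.1623e+06, ∠D ≈ 71.57°
|T| = 1.0198e+07 / 3.1623e+06 ≈ 3.2249
Gain = 20 log₁₀(3.2249) ≈ 10.17 dB
∠T = 168.58° − 71.57° = 97.01°

10.2 dB, 97.0°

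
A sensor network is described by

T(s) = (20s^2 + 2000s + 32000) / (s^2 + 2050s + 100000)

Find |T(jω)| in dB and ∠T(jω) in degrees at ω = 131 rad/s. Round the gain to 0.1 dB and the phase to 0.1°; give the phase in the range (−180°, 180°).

Substitute s = j131:
Numerator: 20(j131)^2 + 2000(j131) + 32000 = -311220 + j262000
Denominator: (j131)^2 + 2050(j131) + 100000 = 82839 + j268550
|N| = √(311220² + 262000²) ≈ 4.0682e+05, ∠N ≈ 139.91°
|D| = √(82839² + 268550²) ≈ 2.8104e+05, ∠D ≈ 72.86°
|T| = 4.0682e+05 / 2.8104e+05 ≈ 1.4476
Gain = 20 log₁₀(1.4476) ≈ 3.21 dB
∠T = 139.91° − 72.86° = 67.05°

3.2 dB, 67.1°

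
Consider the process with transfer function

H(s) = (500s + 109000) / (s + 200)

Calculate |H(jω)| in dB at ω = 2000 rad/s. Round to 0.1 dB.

Substitute s = j2000:
Numerator: 500(j2000) + 109000 = 109000 + j1000000
Denominator: (j2000) + 200 = 200 + j2000
|N| = √(109000² + 1000000²) ≈ 1.0059e+06, ∠N ≈ 83.78°
|D| = √(200² + 2000²) ≈ 2010, ∠D ≈ 84.29°
|H| = 1.0059e+06 / 2010 ≈ 500.45
Gain = 20 log₁₀(500.45) ≈ 53.99 dB

54.0 dB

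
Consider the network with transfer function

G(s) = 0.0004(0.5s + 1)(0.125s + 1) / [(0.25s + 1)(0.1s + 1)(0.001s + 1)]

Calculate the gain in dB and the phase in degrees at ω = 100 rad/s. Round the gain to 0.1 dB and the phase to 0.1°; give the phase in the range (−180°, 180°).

-60.1 dB, -3.4°

At ω = 100 rad/s:
zero (1 + j100·0.5) = 1 + j50 → |·| ≈ 50.01, ∠ ≈ 88.85°
zero (1 + j100·0.125) = 1 + j12.5 → |·| ≈ 12.54, ∠ ≈ 85.43°
pole (1 + j100·0.25) = 1 + j25 → |·| ≈ 25.02, ∠ ≈ 87.71°
pole (1 + j100·0.1) = 1 + j10 → |·| ≈ 10.05, ∠ ≈ 84.29°
pole (1 + j100·0.001) = 1 + j0.1 → |·| ≈ 1.005, ∠ ≈ 5.71°
|G| = 0.0004 · 50.01 · 12.54 / (25.02 · 10.05 · 1.005) ≈ 0.00099265
Gain = 20 log₁₀(0.00099265) ≈ -60.06 dB
∠G = (88.85° + 85.43°) − (87.71° + 84.29° + 5.71°) = -3.43°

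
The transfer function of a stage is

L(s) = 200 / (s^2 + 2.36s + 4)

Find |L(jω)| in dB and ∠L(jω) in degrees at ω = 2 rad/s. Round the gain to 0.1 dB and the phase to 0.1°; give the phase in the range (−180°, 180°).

32.5 dB, -90.0°

At s = jω = j2:
quadratic: (j2)² + 2.36·j2 + 4 = 0 + j4.72 → |·| ≈ 4.72, ∠ ≈ 90.00°
|L| = 200 / 4.72 ≈ 42.373
Gain = 20 log₁₀(42.373) ≈ 32.54 dB
∠L = 0.00° − 90.00° = -90.00°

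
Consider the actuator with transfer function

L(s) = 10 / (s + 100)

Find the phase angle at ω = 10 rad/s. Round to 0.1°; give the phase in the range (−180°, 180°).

Substitute s = j10:
Numerator: 10 = 10 + j0
Denominator: (j10) + 100 = 100 + j10
|N| = √(10² + 0²) ≈ 10, ∠N ≈ 0.00°
|D| = √(100² + 10²) ≈ 100.5, ∠D ≈ 5.71°
∠L = 0.00° − 5.71° = -5.71°

-5.7°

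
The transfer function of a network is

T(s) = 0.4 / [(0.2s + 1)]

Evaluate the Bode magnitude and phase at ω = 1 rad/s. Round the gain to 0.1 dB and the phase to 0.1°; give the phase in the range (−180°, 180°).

At ω = 1 rad/s:
pole (1 + j1·0.2) = 1 + j0.2 → |·| ≈ 1.0198, ∠ ≈ 11.31°
|T| = 0.4 · 1 / (1.0198) ≈ 0.39223
Gain = 20 log₁₀(0.39223) ≈ -8.13 dB
∠T = (0°) − (11.31°) = -11.31°

-8.1 dB, -11.3°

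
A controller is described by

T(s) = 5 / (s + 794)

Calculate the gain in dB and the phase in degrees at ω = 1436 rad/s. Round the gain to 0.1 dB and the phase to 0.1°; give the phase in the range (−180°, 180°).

-50.3 dB, -61.1°

Substitute s = j1436:
Numerator: 5 = 5 + j0
Denominator: (j1436) + 794 = 794 + j1436
|N| = √(5² + 0²) ≈ 5, ∠N ≈ 0.00°
|D| = √(794² + 1436²) ≈ 1640.9, ∠D ≈ 61.06°
|T| = 5 / 1640.9 ≈ 0.0030471
Gain = 20 log₁₀(0.0030471) ≈ -50.32 dB
∠T = 0.00° − 61.06° = -61.06°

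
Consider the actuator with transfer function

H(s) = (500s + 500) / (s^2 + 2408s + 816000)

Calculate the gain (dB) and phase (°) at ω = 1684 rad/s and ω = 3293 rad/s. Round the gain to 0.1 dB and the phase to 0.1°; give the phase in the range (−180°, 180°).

Substitute s = j1684:
Numerator: 500(j1684) + 500 = 500 + j842000
Denominator: (j1684)^2 + 2408(j1684) + 816000 = -2019856 + j4055072
|N| = √(500² + 842000²) ≈ 8.42e+05, ∠N ≈ 89.97°
|D| = √(2019856² + 4055072²) ≈ 4.5303e+06, ∠D ≈ 116.48°
|H| = 8.42e+05 / 4.5303e+06 ≈ 0.18586
Gain = 20 log₁₀(0.18586) ≈ -14.62 dB
∠H = 89.97° − 116.48° = -26.51°

Substitute s = j3293:
Numerator: 500(j3293) + 500 = 500 + j1646500
Denominator: (j3293)^2 + 2408(j3293) + 816000 = -10027849 + j7929544
|N| = √(500² + 1646500²) ≈ 1.6465e+06, ∠N ≈ 89.98°
|D| = √(10027849² + 7929544²) ≈ 1.2784e+07, ∠D ≈ 141.66°
|H| = 1.6465e+06 / 1.2784e+07 ≈ 0.12879
Gain = 20 log₁₀(0.12879) ≈ -17.80 dB
∠H = 89.98° − 141.66° = -51.68°

ω = 1684: -14.6 dB, -26.5°; ω = 3293: -17.8 dB, -51.7°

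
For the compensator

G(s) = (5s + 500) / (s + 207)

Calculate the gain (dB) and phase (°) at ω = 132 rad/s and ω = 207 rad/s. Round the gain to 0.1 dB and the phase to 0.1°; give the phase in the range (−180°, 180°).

Substitute s = j132:
Numerator: 5(j132) + 500 = 500 + j660
Denominator: (j132) + 207 = 207 + j132
|N| = √(500² + 660²) ≈ 828.01, ∠N ≈ 52.85°
|D| = √(207² + 132²) ≈ 245.51, ∠D ≈ 32.52°
|G| = 828.01 / 245.51 ≈ 3.3726
Gain = 20 log₁₀(3.3726) ≈ 10.56 dB
∠G = 52.85° − 32.52° = 20.33°

Substitute s = j207:
Numerator: 5(j207) + 500 = 500 + j1035
Denominator: (j207) + 207 = 207 + j207
|N| = √(500² + 1035²) ≈ 1149.4, ∠N ≈ 64.22°
|D| = √(207² + 207²) ≈ 292.74, ∠D ≈ 45.00°
|G| = 1149.4 / 292.74 ≈ 3.9264
Gain = 20 log₁₀(3.9264) ≈ 11.88 dB
∠G = 64.22° − 45.00° = 19.22°

ω = 132: 10.6 dB, 20.3°; ω = 207: 11.9 dB, 19.2°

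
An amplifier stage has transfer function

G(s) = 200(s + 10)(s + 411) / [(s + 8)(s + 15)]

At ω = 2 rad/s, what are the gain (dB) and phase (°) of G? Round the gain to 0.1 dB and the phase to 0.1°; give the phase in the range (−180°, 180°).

At s = jω = j2:
zero (s+10): 10 + j2 → |·| = √(10²+2²) = √104 ≈ 10.198, ∠ = arctan(2/10) ≈ 11.31°
zero (s+411): 411 + j2 → |·| = √(411²+2²) = √168925 ≈ 411, ∠ = arctan(2/411) ≈ 0.28°
pole (s+8): 8 + j2 → |·| = √(8²+2²) = √68 ≈ 8.2462, ∠ = arctan(2/8) ≈ 14.04°
pole (s+15): 15 + j2 → |·| = √(15²+2²) = √229 ≈ 15.133, ∠ = arctan(2/15) ≈ 7.59°
|G| = 200 · 4191.4 / 124.79 ≈ 6717.5
Gain = 20 log₁₀(6717.5) ≈ 76.54 dB
∠G = 11.59° − 21.63° = -10.04°

76.5 dB, -10.0°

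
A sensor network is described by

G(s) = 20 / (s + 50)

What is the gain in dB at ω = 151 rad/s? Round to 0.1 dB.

-18.0 dB

At s = jω = j151:
pole (s+50): 50 + j151 → |·| = √(50²+151²) = √25301 ≈ 159.06, ∠ = arctan(151/50) ≈ 71.68°
|G| = 20 / 159.06 ≈ 0.12574
Gain = 20 log₁₀(0.12574) ≈ -18.01 dB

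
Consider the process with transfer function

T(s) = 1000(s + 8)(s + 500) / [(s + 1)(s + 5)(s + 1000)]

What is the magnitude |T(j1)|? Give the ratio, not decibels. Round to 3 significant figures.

559

At s = jω = j1:
zero (s+8): 8 + j1 → |·| = √(8²+1²) = √65 ≈ 8.0623, ∠ = arctan(1/8) ≈ 7.13°
zero (s+500): 500 + j1 → |·| = √(500²+1²) = √250001 ≈ 500, ∠ = arctan(1/500) ≈ 0.11°
pole (s+1): 1 + j1 → |·| = √(1²+1²) = √2 ≈ 1.4142, ∠ = arctan(1/1) ≈ 45.00°
pole (s+5): 5 + j1 → |·| = √(5²+1²) = √26 ≈ 5.099, ∠ = arctan(1/5) ≈ 11.31°
pole (s+1000): 1000 + j1 → |·| = √(1000²+1²) = √1000001 ≈ 1000, ∠ = arctan(1/1000) ≈ 0.06°
|T| = 1000 · 4031.2 / 7211 ≈ 559.03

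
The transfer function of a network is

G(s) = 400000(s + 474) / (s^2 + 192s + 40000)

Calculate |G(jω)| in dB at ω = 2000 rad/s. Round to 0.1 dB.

46.3 dB

At s = jω = j2000:
zero (s+474): 474 + j2000 → |·| = √(474²+2000²) = √4224676 ≈ 2055.4, ∠ = arctan(2000/474) ≈ 76.67°
quadratic: (j2000)² + 192·j2000 + 40000 = -3960000 + j384000 → |·| ≈ 3.9786e+06, ∠ ≈ 174.46°
|G| = 400000 · 2055.4 / 3.9786e+06 ≈ 206.65
Gain = 20 log₁₀(206.65) ≈ 46.30 dB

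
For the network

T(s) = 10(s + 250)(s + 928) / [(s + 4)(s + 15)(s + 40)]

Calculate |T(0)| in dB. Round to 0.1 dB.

T(0) = 10·250·928 / (4·15·40) ≈ 966.67
20 log₁₀(966.67) ≈ 59.71 dB

59.7 dB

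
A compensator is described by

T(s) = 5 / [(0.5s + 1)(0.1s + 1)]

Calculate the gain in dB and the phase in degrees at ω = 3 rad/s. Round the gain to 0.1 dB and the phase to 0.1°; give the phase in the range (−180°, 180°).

8.5 dB, -73.0°

At ω = 3 rad/s:
pole (1 + j3·0.5) = 1 + j1.5 → |·| ≈ 1.8028, ∠ ≈ 56.31°
pole (1 + j3·0.1) = 1 + j0.3 → |·| ≈ 1.044, ∠ ≈ 16.70°
|T| = 5 · 1 / (1.8028 · 1.044) ≈ 2.6566
Gain = 20 log₁₀(2.6566) ≈ 8.49 dB
∠T = (0°) − (56.31° + 16.70°) = -73.01°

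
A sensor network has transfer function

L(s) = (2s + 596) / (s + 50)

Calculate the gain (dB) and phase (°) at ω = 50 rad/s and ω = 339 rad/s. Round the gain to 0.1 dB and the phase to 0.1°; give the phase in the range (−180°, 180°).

ω = 50: 18.6 dB, -35.5°; ω = 339: 8.4 dB, -32.9°

Substitute s = j50:
Numerator: 2(j50) + 596 = 596 + j100
Denominator: (j50) + 50 = 50 + j50
|N| = √(596² + 100²) ≈ 604.33, ∠N ≈ 9.52°
|D| = √(50² + 50²) ≈ 70.711, ∠D ≈ 45.00°
|L| = 604.33 / 70.711 ≈ 8.5465
Gain = 20 log₁₀(8.5465) ≈ 18.64 dB
∠L = 9.52° − 45.00° = -35.48°

Substitute s = j339:
Numerator: 2(j339) + 596 = 596 + j678
Denominator: (j339) + 50 = 50 + j339
|N| = √(596² + 678²) ≈ 902.72, ∠N ≈ 48.68°
|D| = √(50² + 339²) ≈ 342.67, ∠D ≈ 81.61°
|L| = 902.72 / 342.67 ≈ 2.6344
Gain = 20 log₁₀(2.6344) ≈ 8.41 dB
∠L = 48.68° − 81.61° = -32.93°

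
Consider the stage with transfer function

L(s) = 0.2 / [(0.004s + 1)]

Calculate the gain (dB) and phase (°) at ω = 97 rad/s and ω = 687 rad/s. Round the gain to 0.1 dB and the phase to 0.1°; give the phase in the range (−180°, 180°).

At ω = 97 rad/s:
pole (1 + j97·0.004) = 1 + j0.388 → |·| ≈ 1.0726, ∠ ≈ 21.21°
|L| = 0.2 · 1 / (1.0726) ≈ 0.18646
Gain = 20 log₁₀(0.18646) ≈ -14.59 dB
∠L = (0°) − (21.21°) = -21.21°

At ω = 687 rad/s:
pole (1 + j687·0.004) = 1 + j2.748 → |·| ≈ 2.9243, ∠ ≈ 70.00°
|L| = 0.2 · 1 / (2.9243) ≈ 0.068392
Gain = 20 log₁₀(0.068392) ≈ -23.30 dB
∠L = (0°) − (70.00°) = -70.00°

ω = 97: -14.6 dB, -21.2°; ω = 687: -23.3 dB, -70.0°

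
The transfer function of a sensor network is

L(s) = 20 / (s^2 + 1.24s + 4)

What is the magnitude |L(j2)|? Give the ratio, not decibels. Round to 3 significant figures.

At s = jω = j2:
quadratic: (j2)² + 1.24·j2 + 4 = 0 + j2.48 → |·| ≈ 2.48, ∠ ≈ 90.00°
|L| = 20 / 2.48 ≈ 8.0645

8.06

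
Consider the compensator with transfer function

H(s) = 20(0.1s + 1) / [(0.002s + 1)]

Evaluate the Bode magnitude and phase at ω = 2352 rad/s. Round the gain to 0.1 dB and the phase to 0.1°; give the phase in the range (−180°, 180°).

59.8 dB, 11.8°

At ω = 2352 rad/s:
zero (1 + j2352·0.1) = 1 + j235.2 → |·| ≈ 235.2, ∠ ≈ 89.76°
pole (1 + j2352·0.002) = 1 + j4.704 → |·| ≈ 4.8091, ∠ ≈ 78.00°
|H| = 20 · 235.2 / (4.8091) ≈ 978.15
Gain = 20 log₁₀(978.15) ≈ 59.81 dB
∠H = (89.76°) − (78.00°) = 11.76°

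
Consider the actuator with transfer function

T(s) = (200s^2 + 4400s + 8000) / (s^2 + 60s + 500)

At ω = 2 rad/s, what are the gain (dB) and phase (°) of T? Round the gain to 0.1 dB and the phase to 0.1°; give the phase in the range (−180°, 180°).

Substitute s = j2:
Numerator: 200(j2)^2 + 4400(j2) + 8000 = 7200 + j8800
Denominator: (j2)^2 + 60(j2) + 500 = 496 + j120
|N| = √(7200² + 8800²) ≈ 11370, ∠N ≈ 50.71°
|D| = √(496² + 120²) ≈ 510.31, ∠D ≈ 13.60°
|T| = 11370 / 510.31 ≈ 22.281
Gain = 20 log₁₀(22.281) ≈ 26.96 dB
∠T = 50.71° − 13.60° = 37.11°

27.0 dB, 37.1°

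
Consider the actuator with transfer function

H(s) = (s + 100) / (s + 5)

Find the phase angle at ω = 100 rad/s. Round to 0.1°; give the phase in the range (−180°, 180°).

-42.1°

At s = jω = j100:
zero (s+100): 100 + j100 → |·| = √(100²+100²) = √20000 ≈ 141.42, ∠ = arctan(100/100) ≈ 45.00°
pole (s+5): 5 + j100 → |·| = √(5²+100²) = √10025 ≈ 100.12, ∠ = arctan(100/5) ≈ 87.14°
∠H = 45.00° − 87.14° = -42.14°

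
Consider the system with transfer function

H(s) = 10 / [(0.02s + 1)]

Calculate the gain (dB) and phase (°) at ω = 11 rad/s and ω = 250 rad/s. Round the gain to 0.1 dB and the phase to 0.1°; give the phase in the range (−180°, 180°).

At ω = 11 rad/s:
pole (1 + j11·0.02) = 1 + j0.22 → |·| ≈ 1.0239, ∠ ≈ 12.41°
|H| = 10 · 1 / (1.0239) ≈ 9.7666
Gain = 20 log₁₀(9.7666) ≈ 19.79 dB
∠H = (0°) − (12.41°) = -12.41°

At ω = 250 rad/s:
pole (1 + j250·0.02) = 1 + j5 → |·| ≈ 5.099, ∠ ≈ 78.69°
|H| = 10 · 1 / (5.099) ≈ 1.9612
Gain = 20 log₁₀(1.9612) ≈ 5.85 dB
∠H = (0°) − (78.69°) = -78.69°

ω = 11: 19.8 dB, -12.4°; ω = 250: 5.9 dB, -78.7°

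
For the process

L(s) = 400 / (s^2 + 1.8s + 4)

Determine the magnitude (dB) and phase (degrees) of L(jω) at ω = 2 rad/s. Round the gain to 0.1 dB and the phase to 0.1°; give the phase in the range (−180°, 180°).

At s = jω = j2:
quadratic: (j2)² + 1.8·j2 + 4 = 0 + j3.6 → |·| ≈ 3.6, ∠ ≈ 90.00°
|L| = 400 / 3.6 ≈ 111.11
Gain = 20 log₁₀(111.11) ≈ 40.92 dB
∠L = 0.00° − 90.00° = -90.00°

40.9 dB, -90.0°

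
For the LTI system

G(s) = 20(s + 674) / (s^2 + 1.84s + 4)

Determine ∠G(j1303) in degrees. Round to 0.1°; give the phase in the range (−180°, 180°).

-117.3°

At s = jω = j1303:
zero (s+674): 674 + j1303 → |·| = √(674²+1303²) = √2152085 ≈ 1467, ∠ = arctan(1303/674) ≈ 62.65°
quadratic: (j1303)² + 1.84·j1303 + 4 = -1697805 + j2397.52 → |·| ≈ 1.6978e+06, ∠ ≈ 179.92°
∠G = 62.65° − 179.92° = -117.27°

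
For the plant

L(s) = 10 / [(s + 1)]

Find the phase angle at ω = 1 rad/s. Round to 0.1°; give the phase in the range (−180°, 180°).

-45.0°

At ω = 1 rad/s:
pole (1 + j1·1) = 1 + j1 → |·| ≈ 1.4142, ∠ ≈ 45.00°
∠L = (0°) − (45.00°) = -45.00°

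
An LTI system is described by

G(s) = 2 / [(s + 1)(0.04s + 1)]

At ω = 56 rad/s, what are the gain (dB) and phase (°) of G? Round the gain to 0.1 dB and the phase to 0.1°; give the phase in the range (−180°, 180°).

At ω = 56 rad/s:
pole (1 + j56·1) = 1 + j56 → |·| ≈ 56.009, ∠ ≈ 88.98°
pole (1 + j56·0.04) = 1 + j2.24 → |·| ≈ 2.4531, ∠ ≈ 65.94°
|G| = 2 · 1 / (56.009 · 2.4531) ≈ 0.014556
Gain = 20 log₁₀(0.014556) ≈ -36.74 dB
∠G = (0°) − (88.98° + 65.94°) = -154.92°

-36.7 dB, -154.9°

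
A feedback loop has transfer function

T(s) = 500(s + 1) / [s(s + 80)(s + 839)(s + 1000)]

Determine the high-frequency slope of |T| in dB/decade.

Each pole contributes −20 dB/decade at high frequency; each zero contributes +20 dB/decade.
Net: 1 zero(s) − 4 pole(s) → -60 dB/decade.

-60 dB/decade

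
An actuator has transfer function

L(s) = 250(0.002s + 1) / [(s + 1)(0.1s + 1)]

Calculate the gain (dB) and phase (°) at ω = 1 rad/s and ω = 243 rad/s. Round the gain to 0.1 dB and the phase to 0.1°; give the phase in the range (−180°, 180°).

At ω = 1 rad/s:
zero (1 + j1·0.002) = 1 + j0.002 → |·| ≈ 1, ∠ ≈ 0.11°
pole (1 + j1·1) = 1 + j1 → |·| ≈ 1.4142, ∠ ≈ 45.00°
pole (1 + j1·0.1) = 1 + j0.1 → |·| ≈ 1.005, ∠ ≈ 5.71°
|L| = 250 · 1 / (1.4142 · 1.005) ≈ 175.9
Gain = 20 log₁₀(175.9) ≈ 44.91 dB
∠L = (0.11°) − (45.00° + 5.71°) = -50.60°

At ω = 243 rad/s:
zero (1 + j243·0.002) = 1 + j0.486 → |·| ≈ 1.1118, ∠ ≈ 25.92°
pole (1 + j243·1) = 1 + j243 → |·| ≈ 243, ∠ ≈ 89.76°
pole (1 + j243·0.1) = 1 + j24.3 → |·| ≈ 24.321, ∠ ≈ 87.64°
|L| = 250 · 1.1118 / (243 · 24.321) ≈ 0.04703
Gain = 20 log₁₀(0.04703) ≈ -26.55 dB
∠L = (25.92°) − (89.76° + 87.64°) = -151.48°

ω = 1: 44.9 dB, -50.6°; ω = 243: -26.6 dB, -151.5°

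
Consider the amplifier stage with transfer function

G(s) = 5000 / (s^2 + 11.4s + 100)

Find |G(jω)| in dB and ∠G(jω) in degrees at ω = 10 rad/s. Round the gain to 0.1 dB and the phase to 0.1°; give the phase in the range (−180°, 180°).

32.8 dB, -90.0°

At s = jω = j10:
quadratic: (j10)² + 11.4·j10 + 100 = 0 + j114 → |·| ≈ 114, ∠ ≈ 90.00°
|G| = 5000 / 114 ≈ 43.86
Gain = 20 log₁₀(43.86) ≈ 32.84 dB
∠G = 0.00° − 90.00° = -90.00°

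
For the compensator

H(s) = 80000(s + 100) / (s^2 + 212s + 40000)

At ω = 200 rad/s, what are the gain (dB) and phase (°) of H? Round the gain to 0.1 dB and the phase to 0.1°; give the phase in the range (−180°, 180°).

52.5 dB, -26.6°

At s = jω = j200:
zero (s+100): 100 + j200 → |·| = √(100²+200²) = √50000 ≈ 223.61, ∠ = arctan(200/100) ≈ 63.43°
quadratic: (j200)² + 212·j200 + 40000 = 0 + j42400 → |·| ≈ 42400, ∠ ≈ 90.00°
|H| = 80000 · 223.61 / 42400 ≈ 421.91
Gain = 20 log₁₀(421.91) ≈ 52.50 dB
∠H = 63.43° − 90.00° = -26.57°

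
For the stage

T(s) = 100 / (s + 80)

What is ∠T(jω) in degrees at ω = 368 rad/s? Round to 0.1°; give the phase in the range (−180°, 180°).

-77.7°

Substitute s = j368:
Numerator: 100 = 100 + j0
Denominator: (j368) + 80 = 80 + j368
|N| = √(100² + 0²) ≈ 100, ∠N ≈ 0.00°
|D| = √(80² + 368²) ≈ 376.6, ∠D ≈ 77.74°
∠T = 0.00° − 77.74° = -77.74°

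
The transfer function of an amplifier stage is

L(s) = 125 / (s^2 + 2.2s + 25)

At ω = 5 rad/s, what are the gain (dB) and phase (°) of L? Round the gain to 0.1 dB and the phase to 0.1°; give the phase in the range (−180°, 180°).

21.1 dB, -90.0°

At s = jω = j5:
quadratic: (j5)² + 2.2·j5 + 25 = 0 + j11 → |·| ≈ 11, ∠ ≈ 90.00°
|L| = 125 / 11 ≈ 11.364
Gain = 20 log₁₀(11.364) ≈ 21.11 dB
∠L = 0.00° − 90.00° = -90.00°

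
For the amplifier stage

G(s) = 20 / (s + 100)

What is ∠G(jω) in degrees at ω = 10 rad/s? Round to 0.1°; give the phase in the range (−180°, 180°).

-5.7°

At s = jω = j10:
pole (s+100): 100 + j10 → |·| = √(100²+10²) = √10100 ≈ 100.5, ∠ = arctan(10/100) ≈ 5.71°
∠G = 0.00° − 5.71° = -5.71°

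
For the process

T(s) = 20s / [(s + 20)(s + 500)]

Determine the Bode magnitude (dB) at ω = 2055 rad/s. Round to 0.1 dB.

-40.5 dB

At s = jω = j2055:
zero at origin: s = j2055 → |·| = 2055, ∠ = 90.00°
pole (s+20): 20 + j2055 → |·| = √(20²+2055²) = √4223425 ≈ 2055.1, ∠ = arctan(2055/20) ≈ 89.44°
pole (s+500): 500 + j2055 → |·| = √(500²+2055²) = √4473025 ≈ 2115, ∠ = arctan(2055/500) ≈ 76.33°
|T| = 20 · 2055 / 4.3465e+06 ≈ 0.0094559
Gain = 20 log₁₀(0.0094559) ≈ -40.49 dB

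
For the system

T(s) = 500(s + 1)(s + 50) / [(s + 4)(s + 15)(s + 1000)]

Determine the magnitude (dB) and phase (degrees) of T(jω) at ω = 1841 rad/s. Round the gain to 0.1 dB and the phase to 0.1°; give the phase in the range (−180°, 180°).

-12.4 dB, -62.5°

At s = jω = j1841:
zero (s+1): 1 + j1841 → |·| = √(1²+1841²) = √3389282 ≈ 1841, ∠ = arctan(1841/1) ≈ 89.97°
zero (s+50): 50 + j1841 → |·| = √(50²+1841²) = √3391781 ≈ 1841.7, ∠ = arctan(1841/50) ≈ 88.44°
pole (s+4): 4 + j1841 → |·| = √(4²+1841²) = √3389297 ≈ 1841, ∠ = arctan(1841/4) ≈ 89.88°
pole (s+15): 15 + j1841 → |·| = √(15²+1841²) = √3389506 ≈ 1841.1, ∠ = arctan(1841/15) ≈ 89.53°
pole (s+1000): 1000 + j1841 → |·| = √(1000²+1841²) = √4389281 ≈ 2095.1, ∠ = arctan(1841/1000) ≈ 61.49°
|T| = 500 · 3.3906e+06 / 7.1013e+09 ≈ 0.23873
Gain = 20 log₁₀(0.23873) ≈ -12.44 dB
∠T = 178.41° − 240.90° = -62.49°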